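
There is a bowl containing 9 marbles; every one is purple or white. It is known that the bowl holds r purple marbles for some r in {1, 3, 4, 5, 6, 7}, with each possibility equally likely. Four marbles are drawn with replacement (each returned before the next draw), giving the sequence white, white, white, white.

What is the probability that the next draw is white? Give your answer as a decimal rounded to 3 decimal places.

0.784

For each hypothesis, P(data | H) works out to: P(data | r = 1) = (8/9)(8/9)(8/9)(8/9) = 0.6243; P(data | r = 3) = (6/9)(6/9)(6/9)(6/9) = 0.19753; P(data | r = 4) = (5/9)(5/9)(5/9)(5/9) = 0.09526; P(data | r = 5) = (4/9)(4/9)(4/9)(4/9) = 0.039018; P(data | r = 6) = (3/9)(3/9)(3/9)(3/9) = 0.012346; P(data | r = 7) = (2/9)(2/9)(2/9)(2/9) = 0.0024387.
The prior-weighted likelihoods are 1/6 · 0.6243 = 0.10405, 1/6 · 0.19753 = 0.032922, 1/6 · 0.09526 = 0.015877, 1/6 · 0.039018 = 0.0065031, 1/6 · 0.012346 = 0.0020576, 1/6 · 0.0024387 = 0.00040644; these sum to 0.16181.
Dividing through by the total gives posterior P(r = 1 | data) = 0.64301, P(r = 3 | data) = 0.20345, P(r = 4 | data) = 0.098116, P(r = 5 | data) = 0.040188, P(r = 6 | data) = 0.012716, P(r = 7 | data) = 0.0025118.
Averaging over the posterior, P(white next | data) = (8/9)(0.64301) + (2/3)(0.20345) + (5/9)(0.098116) + (4/9)(0.040188) + (1/3)(0.012716) + (2/9)(0.0025118) = 0.78437.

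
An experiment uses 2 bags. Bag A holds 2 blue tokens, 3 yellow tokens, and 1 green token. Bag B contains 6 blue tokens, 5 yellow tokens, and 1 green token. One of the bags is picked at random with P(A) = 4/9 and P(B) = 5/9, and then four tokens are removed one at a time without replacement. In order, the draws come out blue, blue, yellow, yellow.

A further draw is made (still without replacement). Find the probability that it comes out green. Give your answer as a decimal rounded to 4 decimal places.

The likelihood of the observed sequence under each hypothesis: P(data | bag A) = (2/6)(1/5)(3/4)(2/3) = 0.033333; P(data | bag B) = (6/12)(5/11)(5/10)(4/9) = 0.050505.
The prior-weighted likelihoods are 4/9 · 0.033333 = 0.014815, 5/9 · 0.050505 = 0.028058; summing to 0.042873.
Normalising, the posterior is P(bag A | data) = 0.34555, P(bag B | data) = 0.65445.
So P(green next | data) = Σ P(green next | H) P(H | data) = (1/2)(0.34555) + (1/8)(0.65445) = 0.25458.

0.2546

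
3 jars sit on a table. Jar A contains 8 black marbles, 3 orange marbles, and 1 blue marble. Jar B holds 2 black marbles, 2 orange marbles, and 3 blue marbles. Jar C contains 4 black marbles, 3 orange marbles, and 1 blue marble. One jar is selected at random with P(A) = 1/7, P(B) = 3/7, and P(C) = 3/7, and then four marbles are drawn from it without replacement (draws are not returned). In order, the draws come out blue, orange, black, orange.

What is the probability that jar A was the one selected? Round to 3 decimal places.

The likelihood of the observed sequence under each hypothesis: P(data | jar A) = (1/12)(3/11)(8/10)(2/9) = 0.0040404; P(data | jar B) = (3/7)(2/6)(2/5)(1/4) = 0.014286; P(data | jar C) = (1/8)(3/7)(4/6)(2/5) = 0.014286.
Multiplying each by its prior: 1/7 · 0.0040404 = 0.0005772, 3/7 · 0.014286 = 0.0061224, 3/7 · 0.014286 = 0.0061224; these sum to 0.012822.
So P(jar A | data) = (0.0005772) / (0.012822) = 0.045016.

0.045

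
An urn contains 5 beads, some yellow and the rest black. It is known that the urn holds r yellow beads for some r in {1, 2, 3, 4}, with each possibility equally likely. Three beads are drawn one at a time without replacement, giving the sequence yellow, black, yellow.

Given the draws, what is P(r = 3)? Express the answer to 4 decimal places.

0.4000

For each hypothesis, P(data | H) works out to: P(data | r = 1) = (1/5)(4/4)(0/3) = 0; P(data | r = 2) = (2/5)(3/4)(1/3) = 1/10; P(data | r = 3) = (3/5)(2/4)(2/3) = 1/5; P(data | r = 4) = (4/5)(1/4)(3/3) = 1/5.
The prior-weighted likelihoods are 1/4 · 0 = 0, 1/4 · 1/10 = 1/40, 1/4 · 1/5 = 1/20, 1/4 · 1/5 = 1/20; these sum to 1/8.
Therefore the posterior P(r = 3 | data) = (1/20) / (1/8) = 2/5.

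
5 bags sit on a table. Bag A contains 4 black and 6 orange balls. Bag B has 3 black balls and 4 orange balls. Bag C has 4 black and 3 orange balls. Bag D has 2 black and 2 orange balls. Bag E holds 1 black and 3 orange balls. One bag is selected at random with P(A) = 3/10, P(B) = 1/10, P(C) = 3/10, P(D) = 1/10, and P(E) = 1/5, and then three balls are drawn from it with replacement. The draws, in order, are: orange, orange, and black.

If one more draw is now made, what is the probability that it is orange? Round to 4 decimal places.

0.5781

For each hypothesis, P(data | H) works out to: P(data | bag A) = (6/10)(6/10)(4/10) = 0.144; P(data | bag B) = (4/7)(4/7)(3/7) = 0.13994; P(data | bag C) = (3/7)(3/7)(4/7) = 0.10496; P(data | bag D) = (2/4)(2/4)(2/4) = 0.125; P(data | bag E) = (3/4)(3/4)(1/4) = 0.14062.
The prior-weighted likelihoods are 3/10 · 0.144 = 0.0432, 1/10 · 0.13994 = 0.013994, 3/10 · 0.10496 = 0.031487, 1/10 · 0.125 = 0.0125, 1/5 · 0.14062 = 0.028125; with total 0.12931.
Normalising, the posterior is P(bag A | data) = 0.33409, P(bag B | data) = 0.10823, P(bag C | data) = 0.24351, P(bag D | data) = 0.09667, P(bag E | data) = 0.21751.
Averaging over the posterior, P(orange next | data) = (3/5)(0.33409) + (4/7)(0.10823) + (3/7)(0.24351) + (1/2)(0.09667) + (3/4)(0.21751) = 0.57812.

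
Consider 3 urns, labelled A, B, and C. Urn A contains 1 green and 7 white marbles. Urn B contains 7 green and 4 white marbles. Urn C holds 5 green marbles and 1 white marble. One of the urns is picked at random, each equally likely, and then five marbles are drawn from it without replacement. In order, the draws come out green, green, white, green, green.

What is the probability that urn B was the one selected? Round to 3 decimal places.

0.267

Under each hypothesis, the probability of the observed sequence is: P(data | urn A) = (1/8)(0/7) = 0; P(data | urn B) = (7/11)(6/10)(4/9)(5/8)(4/7) = 2/33; P(data | urn C) = (5/6)(4/5)(1/4)(3/3)(2/2) = 1/6.
Multiplying each by its prior: 1/3 · 0 = 0, 1/3 · 2/33 = 2/99, 1/3 · 1/6 = 1/18; with total 5/66.
By Bayes' rule, P(urn B | data) = (2/99) / (5/66) = 4/15.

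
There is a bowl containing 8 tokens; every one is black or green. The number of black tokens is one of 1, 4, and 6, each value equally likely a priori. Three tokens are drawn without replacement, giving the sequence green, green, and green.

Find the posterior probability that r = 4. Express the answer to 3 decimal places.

The likelihood of the observed sequence under each hypothesis: P(data | r = 1) = (7/8)(6/7)(5/6) = 5/8; P(data | r = 4) = (4/8)(3/7)(2/6) = 1/14; P(data | r = 6) = (2/8)(1/7)(0/6) = 0.
Weighting by the prior gives 1/3 · 5/8 = 5/24, 1/3 · 1/14 = 1/42, 1/3 · 0 = 0; with total 13/56.
Hence P(r = 4 | data) = (1/42) / (13/56) = 4/39.

0.103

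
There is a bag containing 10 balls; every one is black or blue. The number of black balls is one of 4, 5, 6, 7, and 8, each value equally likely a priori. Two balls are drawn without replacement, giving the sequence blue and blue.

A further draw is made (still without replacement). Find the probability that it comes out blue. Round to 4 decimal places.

0.3750

For each hypothesis, P(data | H) works out to: P(data | r = 4) = (6/10)(5/9) = 1/3; P(data | r = 5) = (5/10)(4/9) = 2/9; P(data | r = 6) = (4/10)(3/9) = 2/15; P(data | r = 7) = (3/10)(2/9) = 1/15; P(data | r = 8) = (2/10)(1/9) = 1/45.
Multiplying each by its prior: 1/5 · 1/3 = 1/15, 1/5 · 2/9 = 2/45, 1/5 · 2/15 = 2/75, 1/5 · 1/15 = 1/75, 1/5 · 1/45 = 1/225; summing to 7/45.
Dividing through by the total gives posterior P(r = 4 | data) = 3/7, P(r = 5 | data) = 2/7, P(r = 6 | data) = 6/35, P(r = 7 | data) = 3/35, P(r = 8 | data) = 1/35.
So P(blue next | data) = Σ P(blue next | H) P(H | data) = (1/2)(3/7) + (3/8)(2/7) + (1/4)(6/35) + (1/8)(3/35) + (0)(1/35) = 3/8.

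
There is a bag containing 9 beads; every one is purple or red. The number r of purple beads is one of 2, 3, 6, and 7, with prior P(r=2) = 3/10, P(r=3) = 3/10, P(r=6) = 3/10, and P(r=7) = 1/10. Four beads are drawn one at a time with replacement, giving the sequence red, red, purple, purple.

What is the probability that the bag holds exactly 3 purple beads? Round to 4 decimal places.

0.3563

Under each hypothesis, the probability of the observed sequence is: P(data | r = 2) = (7/9)(7/9)(2/9)(2/9) = 0.029873; P(data | r = 3) = (6/9)(6/9)(3/9)(3/9) = 0.049383; P(data | r = 6) = (3/9)(3/9)(6/9)(6/9) = 0.049383; P(data | r = 7) = (2/9)(2/9)(7/9)(7/9) = 0.029873.
Multiplying each by its prior: 3/10 · 0.029873 = 0.008962, 3/10 · 0.049383 = 0.014815, 3/10 · 0.049383 = 0.014815, 1/10 · 0.029873 = 0.0029873; with total 0.041579.
Therefore the posterior P(r = 3 | data) = (0.014815) / (0.041579) = 0.3563.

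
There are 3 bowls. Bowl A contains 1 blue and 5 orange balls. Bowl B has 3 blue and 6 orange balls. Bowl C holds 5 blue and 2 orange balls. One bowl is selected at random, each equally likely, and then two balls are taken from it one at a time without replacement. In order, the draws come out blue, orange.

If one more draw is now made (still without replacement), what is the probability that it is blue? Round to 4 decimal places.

0.4000

The likelihood of the observed sequence under each hypothesis: P(data | bowl A) = (1/6)(5/5) = 1/6; P(data | bowl B) = (3/9)(6/8) = 1/4; P(data | bowl C) = (5/7)(2/6) = 5/21.
Weighting by the prior gives 1/3 · 1/6 = 1/18, 1/3 · 1/4 = 1/12, 1/3 · 5/21 = 5/63; summing to 55/252.
Dividing through by the total gives posterior P(bowl A | data) = 14/55, P(bowl B | data) = 21/55, P(bowl C | data) = 4/11.
Averaging over the posterior, P(blue next | data) = (0)(14/55) + (2/7)(21/55) + (4/5)(4/11) = 2/5.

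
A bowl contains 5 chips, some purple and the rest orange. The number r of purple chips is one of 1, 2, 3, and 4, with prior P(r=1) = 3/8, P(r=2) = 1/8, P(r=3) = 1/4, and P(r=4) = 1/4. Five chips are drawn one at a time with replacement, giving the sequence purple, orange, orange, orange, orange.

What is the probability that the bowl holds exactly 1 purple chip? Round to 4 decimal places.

0.7427

Under each hypothesis, the probability of the observed sequence is: P(data | r = 1) = (1/5)(4/5)(4/5)(4/5)(4/5) = 0.08192; P(data | r = 2) = (2/5)(3/5)(3/5)(3/5)(3/5) = 0.05184; P(data | r = 3) = (3/5)(2/5)(2/5)(2/5)(2/5) = 0.01536; P(data | r = 4) = (4/5)(1/5)(1/5)(1/5)(1/5) = 0.00128.
Multiplying each by its prior: 3/8 · 0.08192 = 0.03072, 1/8 · 0.05184 = 0.00648, 1/4 · 0.01536 = 0.00384, 1/4 · 0.00128 = 0.00032; summing to 0.04136.
Hence P(r = 1 | data) = (0.03072) / (0.04136) = 0.74275.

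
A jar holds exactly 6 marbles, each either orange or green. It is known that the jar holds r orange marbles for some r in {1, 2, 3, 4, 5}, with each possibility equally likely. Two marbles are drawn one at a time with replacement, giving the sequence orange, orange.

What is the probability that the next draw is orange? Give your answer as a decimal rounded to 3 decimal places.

The likelihood of the observed sequence under each hypothesis: P(data | r = 1) = (1/6)(1/6) = 1/36; P(data | r = 2) = (2/6)(2/6) = 1/9; P(data | r = 3) = (3/6)(3/6) = 1/4; P(data | r = 4) = (4/6)(4/6) = 4/9; P(data | r = 5) = (5/6)(5/6) = 25/36.
Weighting by the prior gives 1/5 · 1/36 = 1/180, 1/5 · 1/9 = 1/45, 1/5 · 1/4 = 1/20, 1/5 · 4/9 = 4/45, 1/5 · 25/36 = 5/36; these sum to 11/36.
Normalising, the posterior is P(r = 1 | data) = 1/55, P(r = 2 | data) = 4/55, P(r = 3 | data) = 9/55, P(r = 4 | data) = 16/55, P(r = 5 | data) = 5/11.
So P(orange next | data) = Σ P(orange next | H) P(H | data) = (1/6)(1/55) + (1/3)(4/55) + (1/2)(9/55) + (2/3)(16/55) + (5/6)(5/11) = 15/22.

0.682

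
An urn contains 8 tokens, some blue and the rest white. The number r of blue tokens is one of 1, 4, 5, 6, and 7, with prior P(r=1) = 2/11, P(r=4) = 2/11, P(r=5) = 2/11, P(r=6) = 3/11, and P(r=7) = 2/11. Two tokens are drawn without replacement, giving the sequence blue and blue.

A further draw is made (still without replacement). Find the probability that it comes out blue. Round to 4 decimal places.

0.6639

The likelihood of the observed sequence under each hypothesis: P(data | r = 1) = (1/8)(0/7) = 0; P(data | r = 4) = (4/8)(3/7) = 3/14; P(data | r = 5) = (5/8)(4/7) = 5/14; P(data | r = 6) = (6/8)(5/7) = 15/28; P(data | r = 7) = (7/8)(6/7) = 3/4.
Multiplying each by its prior: 2/11 · 0 = 0, 2/11 · 3/14 = 3/77, 2/11 · 5/14 = 5/77, 3/11 · 15/28 = 45/308, 2/11 · 3/4 = 3/22; with total 17/44.
Normalising, the posterior is P(r = 1 | data) = 0, P(r = 4 | data) = 12/119, P(r = 5 | data) = 20/119, P(r = 6 | data) = 45/119, P(r = 7 | data) = 6/17.
So P(blue next | data) = Σ P(blue next | H) P(H | data) = (1/3)(12/119) + (1/2)(20/119) + (2/3)(45/119) + (5/6)(6/17) = 79/119.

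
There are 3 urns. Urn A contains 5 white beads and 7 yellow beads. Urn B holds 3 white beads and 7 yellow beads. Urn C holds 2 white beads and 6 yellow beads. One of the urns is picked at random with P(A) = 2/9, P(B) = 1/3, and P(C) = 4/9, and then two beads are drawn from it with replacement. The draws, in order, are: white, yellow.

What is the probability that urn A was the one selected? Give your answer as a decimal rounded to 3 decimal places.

0.260

The likelihood of the observed sequence under each hypothesis: P(data | urn A) = (5/12)(7/12) = 0.24306; P(data | urn B) = (3/10)(7/10) = 0.21; P(data | urn C) = (2/8)(6/8) = 0.1875.
Weighting by the prior gives 2/9 · 0.24306 = 0.054012, 1/3 · 0.21 = 0.07, 4/9 · 0.1875 = 0.083333; with total 0.20735.
Therefore the posterior P(urn A | data) = (0.054012) / (0.20735) = 0.26049.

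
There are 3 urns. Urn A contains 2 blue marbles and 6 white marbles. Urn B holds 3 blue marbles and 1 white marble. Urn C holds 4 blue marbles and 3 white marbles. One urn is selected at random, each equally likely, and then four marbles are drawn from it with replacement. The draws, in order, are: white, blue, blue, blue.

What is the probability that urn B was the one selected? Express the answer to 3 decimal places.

The likelihood of the observed sequence under each hypothesis: P(data | urn A) = (6/8)(2/8)(2/8)(2/8) = 0.011719; P(data | urn B) = (1/4)(3/4)(3/4)(3/4) = 0.10547; P(data | urn C) = (3/7)(4/7)(4/7)(4/7) = 0.079967.
Multiplying each by its prior: 1/3 · 0.011719 = 0.0039062, 1/3 · 0.10547 = 0.035156, 1/3 · 0.079967 = 0.026656; summing to 0.065718.
By Bayes' rule, P(urn B | data) = (0.035156) / (0.065718) = 0.53496.

0.535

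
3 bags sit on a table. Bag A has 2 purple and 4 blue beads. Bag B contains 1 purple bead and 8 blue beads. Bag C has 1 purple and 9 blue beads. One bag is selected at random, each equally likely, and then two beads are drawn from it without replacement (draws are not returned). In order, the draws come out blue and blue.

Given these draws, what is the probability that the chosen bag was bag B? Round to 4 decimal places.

Under each hypothesis, the probability of the observed sequence is: P(data | bag A) = (4/6)(3/5) = 2/5; P(data | bag B) = (8/9)(7/8) = 7/9; P(data | bag C) = (9/10)(8/9) = 4/5.
Multiplying each by its prior: 1/3 · 2/5 = 2/15, 1/3 · 7/9 = 7/27, 1/3 · 4/5 = 4/15; with total 89/135.
By Bayes' rule, P(bag B | data) = (7/27) / (89/135) = 35/89.

0.3933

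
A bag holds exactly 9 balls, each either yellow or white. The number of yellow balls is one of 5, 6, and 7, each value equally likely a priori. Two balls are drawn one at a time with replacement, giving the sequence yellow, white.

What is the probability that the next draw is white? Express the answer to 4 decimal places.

For each hypothesis, P(data | H) works out to: P(data | r = 5) = (5/9)(4/9) = 20/81; P(data | r = 6) = (6/9)(3/9) = 2/9; P(data | r = 7) = (7/9)(2/9) = 14/81.
Weighting by the prior gives 1/3 · 20/81 = 20/243, 1/3 · 2/9 = 2/27, 1/3 · 14/81 = 14/243; summing to 52/243.
Dividing through by the total gives posterior P(r = 5 | data) = 5/13, P(r = 6 | data) = 9/26, P(r = 7 | data) = 7/26.
So P(white next | data) = Σ P(white next | H) P(H | data) = (4/9)(5/13) + (1/3)(9/26) + (2/9)(7/26) = 9/26.

0.3462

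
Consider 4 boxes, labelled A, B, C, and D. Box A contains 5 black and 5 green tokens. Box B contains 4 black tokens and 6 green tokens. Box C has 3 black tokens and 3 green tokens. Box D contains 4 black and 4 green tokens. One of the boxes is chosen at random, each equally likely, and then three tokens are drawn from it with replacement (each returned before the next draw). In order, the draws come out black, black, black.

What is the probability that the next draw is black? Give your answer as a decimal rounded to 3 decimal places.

Under each hypothesis, the probability of the observed sequence is: P(data | box A) = (5/10)(5/10)(5/10) = 0.125; P(data | box B) = (4/10)(4/10)(4/10) = 0.064; P(data | box C) = (3/6)(3/6)(3/6) = 0.125; P(data | box D) = (4/8)(4/8)(4/8) = 0.125.
Multiplying each by its prior: 1/4 · 0.125 = 0.03125, 1/4 · 0.064 = 0.016, 1/4 · 0.125 = 0.03125, 1/4 · 0.125 = 0.03125; with total 0.10975.
Dividing through by the total gives posterior P(box A | data) = 0.28474, P(box B | data) = 0.14579, P(box C | data) = 0.28474, P(box D | data) = 0.28474.
The predictive probability is P(black next | data) = (1/2)(0.28474) + (2/5)(0.14579) + (1/2)(0.28474) + (1/2)(0.28474) = 0.48542.

0.485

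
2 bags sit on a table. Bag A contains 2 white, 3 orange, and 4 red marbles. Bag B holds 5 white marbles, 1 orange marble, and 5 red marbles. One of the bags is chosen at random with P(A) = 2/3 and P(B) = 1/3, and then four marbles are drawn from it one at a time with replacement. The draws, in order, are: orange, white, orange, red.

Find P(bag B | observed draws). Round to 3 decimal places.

The likelihood of the observed sequence under each hypothesis: P(data | bag A) = (3/9)(2/9)(3/9)(4/9) = 0.010974; P(data | bag B) = (1/11)(5/11)(1/11)(5/11) = 0.0017075.
The prior-weighted likelihoods are 2/3 · 0.010974 = 0.007316, 1/3 · 0.0017075 = 0.00056918; summing to 0.0078851.
So P(bag B | data) = (0.00056918) / (0.0078851) = 0.072184.

0.072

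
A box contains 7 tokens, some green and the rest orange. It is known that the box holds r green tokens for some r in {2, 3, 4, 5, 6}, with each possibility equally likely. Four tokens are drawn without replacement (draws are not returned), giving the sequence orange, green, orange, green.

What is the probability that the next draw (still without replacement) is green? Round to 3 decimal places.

Compute the likelihood of the observed sequence for each case: P(data | r = 2) = (5/7)(2/6)(4/5)(1/4) = 1/21; P(data | r = 3) = (4/7)(3/6)(3/5)(2/4) = 3/35; P(data | r = 4) = (3/7)(4/6)(2/5)(3/4) = 3/35; P(data | r = 5) = (2/7)(5/6)(1/5)(4/4) = 1/21; P(data | r = 6) = (1/7)(6/6)(0/5) = 0.
Multiplying each by its prior: 1/5 · 1/21 = 1/105, 1/5 · 3/35 = 3/175, 1/5 · 3/35 = 3/175, 1/5 · 1/21 = 1/105, 1/5 · 0 = 0; with total 4/75.
The posterior is then P(r = 2 | data) = 5/28, P(r = 3 | data) = 9/28, P(r = 4 | data) = 9/28, P(r = 5 | data) = 5/28, P(r = 6 | data) = 0.
Averaging over the posterior, P(green next | data) = (0)(5/28) + (1/3)(9/28) + (2/3)(9/28) + (1)(5/28) = 1/2.

0.500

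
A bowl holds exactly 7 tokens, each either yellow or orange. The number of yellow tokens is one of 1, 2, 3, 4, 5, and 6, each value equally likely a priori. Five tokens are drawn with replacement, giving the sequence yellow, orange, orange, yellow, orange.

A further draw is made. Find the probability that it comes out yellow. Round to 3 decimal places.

0.429

The likelihood of the observed sequence under each hypothesis: P(data | r = 1) = (1/7)(6/7)(6/7)(1/7)(6/7) = 0.012852; P(data | r = 2) = (2/7)(5/7)(5/7)(2/7)(5/7) = 0.02975; P(data | r = 3) = (3/7)(4/7)(4/7)(3/7)(4/7) = 0.034271; P(data | r = 4) = (4/7)(3/7)(3/7)(4/7)(3/7) = 0.025704; P(data | r = 5) = (5/7)(2/7)(2/7)(5/7)(2/7) = 0.0119; P(data | r = 6) = (6/7)(1/7)(1/7)(6/7)(1/7) = 0.002142.
Multiplying each by its prior: 1/6 · 0.012852 = 0.002142, 1/6 · 0.02975 = 0.0049583, 1/6 · 0.034271 = 0.0057119, 1/6 · 0.025704 = 0.0042839, 1/6 · 0.0119 = 0.0019833, 1/6 · 0.002142 = 0.00035699; these sum to 0.019436.
The posterior is then P(r = 1 | data) = 0.1102, P(r = 2 | data) = 0.2551, P(r = 3 | data) = 0.29388, P(r = 4 | data) = 0.22041, P(r = 5 | data) = 0.10204, P(r = 6 | data) = 0.018367.
The predictive probability is P(yellow next | data) = (1/7)(0.1102) + (2/7)(0.2551) + (3/7)(0.29388) + (4/7)(0.22041) + (5/7)(0.10204) + (6/7)(0.018367) = 0.42915.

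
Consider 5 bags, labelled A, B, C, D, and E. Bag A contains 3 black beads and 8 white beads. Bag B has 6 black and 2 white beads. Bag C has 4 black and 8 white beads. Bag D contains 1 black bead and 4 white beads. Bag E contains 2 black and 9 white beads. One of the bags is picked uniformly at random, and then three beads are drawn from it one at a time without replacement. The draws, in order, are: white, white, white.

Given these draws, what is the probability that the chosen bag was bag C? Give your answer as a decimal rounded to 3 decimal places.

For each hypothesis, P(data | H) works out to: P(data | bag A) = (8/11)(7/10)(6/9) = 56/165; P(data | bag B) = (2/8)(1/7)(0/6) = 0; P(data | bag C) = (8/12)(7/11)(6/10) = 14/55; P(data | bag D) = (4/5)(3/4)(2/3) = 2/5; P(data | bag E) = (9/11)(8/10)(7/9) = 28/55.
Weighting by the prior gives 1/5 · 56/165 = 56/825, 1/5 · 0 = 0, 1/5 · 14/55 = 14/275, 1/5 · 2/5 = 2/25, 1/5 · 28/55 = 28/275; summing to 248/825.
Hence P(bag C | data) = (14/275) / (248/825) = 21/124.

0.169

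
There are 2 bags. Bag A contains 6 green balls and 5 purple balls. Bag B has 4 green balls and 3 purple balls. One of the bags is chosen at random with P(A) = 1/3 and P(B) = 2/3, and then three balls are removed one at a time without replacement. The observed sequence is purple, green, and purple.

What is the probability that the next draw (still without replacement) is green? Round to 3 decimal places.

The likelihood of the observed sequence under each hypothesis: P(data | bag A) = (5/11)(6/10)(4/9) = 0.12121; P(data | bag B) = (3/7)(4/6)(2/5) = 0.11429.
Multiplying each by its prior: 1/3 · 0.12121 = 0.040404, 2/3 · 0.11429 = 0.07619; with total 0.11659.
The posterior is then P(bag A | data) = 0.34653, P(bag B | data) = 0.65347.
So P(green next | data) = Σ P(green next | H) P(H | data) = (5/8)(0.34653) + (3/4)(0.65347) = 0.70668.

0.707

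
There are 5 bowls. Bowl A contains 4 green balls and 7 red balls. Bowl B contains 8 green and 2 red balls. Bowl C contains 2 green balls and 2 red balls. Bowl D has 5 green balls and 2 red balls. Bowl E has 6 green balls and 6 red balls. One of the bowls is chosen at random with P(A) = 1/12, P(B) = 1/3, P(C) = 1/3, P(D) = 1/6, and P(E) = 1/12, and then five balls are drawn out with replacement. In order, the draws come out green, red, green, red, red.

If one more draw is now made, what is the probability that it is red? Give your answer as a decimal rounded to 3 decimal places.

0.472

Compute the likelihood of the observed sequence for each case: P(data | bowl A) = (4/11)(7/11)(4/11)(7/11)(7/11) = 0.034076; P(data | bowl B) = (8/10)(2/10)(8/10)(2/10)(2/10) = 0.00512; P(data | bowl C) = (2/4)(2/4)(2/4)(2/4)(2/4) = 0.03125; P(data | bowl D) = (5/7)(2/7)(5/7)(2/7)(2/7) = 0.0119; P(data | bowl E) = (6/12)(6/12)(6/12)(6/12)(6/12) = 0.03125.
Multiplying each by its prior: 1/12 · 0.034076 = 0.0028397, 1/3 · 0.00512 = 0.0017067, 1/3 · 0.03125 = 0.010417, 1/6 · 0.0119 = 0.0019833, 1/12 · 0.03125 = 0.0026042; summing to 0.01955.
The posterior is then P(bowl A | data) = 0.14525, P(bowl B | data) = 0.087295, P(bowl C | data) = 0.53281, P(bowl D | data) = 0.10145, P(bowl E | data) = 0.1332.
So P(red next | data) = Σ P(red next | H) P(H | data) = (7/11)(0.14525) + (1/5)(0.087295) + (1/2)(0.53281) + (2/7)(0.10145) + (1/2)(0.1332) = 0.47188.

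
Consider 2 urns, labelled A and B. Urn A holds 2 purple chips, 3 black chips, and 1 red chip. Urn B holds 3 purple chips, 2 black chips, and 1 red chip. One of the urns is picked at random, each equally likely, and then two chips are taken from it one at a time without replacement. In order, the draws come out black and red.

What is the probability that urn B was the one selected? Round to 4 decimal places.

Compute the likelihood of the observed sequence for each case: P(data | urn A) = (3/6)(1/5) = 1/10; P(data | urn B) = (2/6)(1/5) = 1/15.
The prior-weighted likelihoods are 1/2 · 1/10 = 1/20, 1/2 · 1/15 = 1/30; summing to 1/12.
Therefore the posterior P(urn B | data) = (1/30) / (1/12) = 2/5.

0.4000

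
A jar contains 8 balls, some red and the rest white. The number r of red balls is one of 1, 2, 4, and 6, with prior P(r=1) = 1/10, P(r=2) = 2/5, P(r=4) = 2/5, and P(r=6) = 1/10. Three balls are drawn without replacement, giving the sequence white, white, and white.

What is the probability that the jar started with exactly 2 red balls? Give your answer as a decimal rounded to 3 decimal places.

0.611

Under each hypothesis, the probability of the observed sequence is: P(data | r = 1) = (7/8)(6/7)(5/6) = 5/8; P(data | r = 2) = (6/8)(5/7)(4/6) = 5/14; P(data | r = 4) = (4/8)(3/7)(2/6) = 1/14; P(data | r = 6) = (2/8)(1/7)(0/6) = 0.
Multiplying each by its prior: 1/10 · 5/8 = 1/16, 2/5 · 5/14 = 1/7, 2/5 · 1/14 = 1/35, 1/10 · 0 = 0; these sum to 131/560.
So P(r = 2 | data) = (1/7) / (131/560) = 80/131.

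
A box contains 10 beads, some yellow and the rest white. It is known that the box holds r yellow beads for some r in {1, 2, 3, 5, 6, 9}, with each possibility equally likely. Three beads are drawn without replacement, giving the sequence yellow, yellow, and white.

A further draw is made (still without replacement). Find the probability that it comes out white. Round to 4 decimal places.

The likelihood of the observed sequence under each hypothesis: P(data | r = 1) = (1/10)(0/9) = 0; P(data | r = 2) = (2/10)(1/9)(8/8) = 1/45; P(data | r = 3) = (3/10)(2/9)(7/8) = 7/120; P(data | r = 5) = (5/10)(4/9)(5/8) = 5/36; P(data | r = 6) = (6/10)(5/9)(4/8) = 1/6; P(data | r = 9) = (9/10)(8/9)(1/8) = 1/10.
Weighting by the prior gives 1/6 · 0 = 0, 1/6 · 1/45 = 1/270, 1/6 · 7/120 = 7/720, 1/6 · 5/36 = 5/216, 1/6 · 1/6 = 1/36, 1/6 · 1/10 = 1/60; with total 35/432.
Normalising, the posterior is P(r = 1 | data) = 0, P(r = 2 | data) = 0.045714, P(r = 3 | data) = 0.12, P(r = 5 | data) = 0.28571, P(r = 6 | data) = 0.34286, P(r = 9 | data) = 0.20571.
Averaging over the posterior, P(white next | data) = (1)(0.045714) + (6/7)(0.12) + (4/7)(0.28571) + (3/7)(0.34286) + (0)(0.20571) = 0.45878.

0.4588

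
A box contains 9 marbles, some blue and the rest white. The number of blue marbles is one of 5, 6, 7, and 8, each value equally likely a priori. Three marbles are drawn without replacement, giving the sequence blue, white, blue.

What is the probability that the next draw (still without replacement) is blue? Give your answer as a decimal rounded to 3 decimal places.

The likelihood of the observed sequence under each hypothesis: P(data | r = 5) = (5/9)(4/8)(4/7) = 0.15873; P(data | r = 6) = (6/9)(3/8)(5/7) = 0.17857; P(data | r = 7) = (7/9)(2/8)(6/7) = 0.16667; P(data | r = 8) = (8/9)(1/8)(7/7) = 0.11111.
The prior-weighted likelihoods are 1/4 · 0.15873 = 0.039683, 1/4 · 0.17857 = 0.044643, 1/4 · 0.16667 = 0.041667, 1/4 · 0.11111 = 0.027778; with total 0.15377.
The posterior is then P(r = 5 | data) = 0.25806, P(r = 6 | data) = 0.29032, P(r = 7 | data) = 0.27097, P(r = 8 | data) = 0.18065.
So P(blue next | data) = Σ P(blue next | H) P(H | data) = (1/2)(0.25806) + (2/3)(0.29032) + (5/6)(0.27097) + (1)(0.18065) = 0.72903.

0.729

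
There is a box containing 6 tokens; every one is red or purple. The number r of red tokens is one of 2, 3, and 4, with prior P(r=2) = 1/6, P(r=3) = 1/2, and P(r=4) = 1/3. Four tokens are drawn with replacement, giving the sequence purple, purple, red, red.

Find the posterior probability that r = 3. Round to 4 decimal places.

Under each hypothesis, the probability of the observed sequence is: P(data | r = 2) = (4/6)(4/6)(2/6)(2/6) = 0.049383; P(data | r = 3) = (3/6)(3/6)(3/6)(3/6) = 0.0625; P(data | r = 4) = (2/6)(2/6)(4/6)(4/6) = 0.049383.
Multiplying each by its prior: 1/6 · 0.049383 = 0.0082305, 1/2 · 0.0625 = 0.03125, 1/3 · 0.049383 = 0.016461; summing to 0.055941.
So P(r = 3 | data) = (0.03125) / (0.055941) = 0.55862.

0.5586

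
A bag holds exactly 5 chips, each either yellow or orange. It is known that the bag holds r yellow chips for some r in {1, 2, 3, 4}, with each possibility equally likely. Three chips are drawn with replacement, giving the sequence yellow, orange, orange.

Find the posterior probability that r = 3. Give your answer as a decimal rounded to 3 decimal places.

0.240

Under each hypothesis, the probability of the observed sequence is: P(data | r = 1) = (1/5)(4/5)(4/5) = 16/125; P(data | r = 2) = (2/5)(3/5)(3/5) = 18/125; P(data | r = 3) = (3/5)(2/5)(2/5) = 12/125; P(data | r = 4) = (4/5)(1/5)(1/5) = 4/125.
The prior-weighted likelihoods are 1/4 · 16/125 = 4/125, 1/4 · 18/125 = 9/250, 1/4 · 12/125 = 3/125, 1/4 · 4/125 = 1/125; summing to 1/10.
Therefore the posterior P(r = 3 | data) = (3/125) / (1/10) = 6/25.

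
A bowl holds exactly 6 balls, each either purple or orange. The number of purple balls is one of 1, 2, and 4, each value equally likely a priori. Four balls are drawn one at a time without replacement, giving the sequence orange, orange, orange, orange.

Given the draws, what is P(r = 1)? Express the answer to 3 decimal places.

0.833

Under each hypothesis, the probability of the observed sequence is: P(data | r = 1) = (5/6)(4/5)(3/4)(2/3) = 1/3; P(data | r = 2) = (4/6)(3/5)(2/4)(1/3) = 1/15; P(data | r = 4) = (2/6)(1/5)(0/4) = 0.
Weighting by the prior gives 1/3 · 1/3 = 1/9, 1/3 · 1/15 = 1/45, 1/3 · 0 = 0; summing to 2/15.
Hence P(r = 1 | data) = (1/9) / (2/15) = 5/6.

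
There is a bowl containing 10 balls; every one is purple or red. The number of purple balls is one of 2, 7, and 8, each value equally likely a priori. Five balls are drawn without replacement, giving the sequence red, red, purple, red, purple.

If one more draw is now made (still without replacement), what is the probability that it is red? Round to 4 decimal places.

0.7273

Compute the likelihood of the observed sequence for each case: P(data | r = 2) = (8/10)(7/9)(2/8)(6/7)(1/6) = 0.022222; P(data | r = 7) = (3/10)(2/9)(7/8)(1/7)(6/6) = 0.0083333; P(data | r = 8) = (2/10)(1/9)(8/8)(0/7) = 0.
The prior-weighted likelihoods are 1/3 · 0.022222 = 0.0074074, 1/3 · 0.0083333 = 0.0027778, 1/3 · 0 = 0; these sum to 0.010185.
The posterior is then P(r = 2 | data) = 0.72727, P(r = 7 | data) = 0.27273, P(r = 8 | data) = 0.
The predictive probability is P(red next | data) = (1)(0.72727) + (0)(0.27273) = 0.72727.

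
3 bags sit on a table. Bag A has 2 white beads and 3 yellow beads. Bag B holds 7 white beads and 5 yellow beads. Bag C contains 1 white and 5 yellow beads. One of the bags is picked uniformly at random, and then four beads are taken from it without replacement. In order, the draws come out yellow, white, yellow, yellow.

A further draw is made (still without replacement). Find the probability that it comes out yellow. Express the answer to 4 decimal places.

0.5811

Under each hypothesis, the probability of the observed sequence is: P(data | bag A) = (3/5)(2/4)(2/3)(1/2) = 0.1; P(data | bag B) = (5/12)(7/11)(4/10)(3/9) = 0.035354; P(data | bag C) = (5/6)(1/5)(4/4)(3/3) = 0.16667.
The prior-weighted likelihoods are 1/3 · 0.1 = 0.033333, 1/3 · 0.035354 = 0.011785, 1/3 · 0.16667 = 0.055556; summing to 0.10067.
Dividing through by the total gives posterior P(bag A | data) = 0.3311, P(bag B | data) = 0.11706, P(bag C | data) = 0.55184.
The predictive probability is P(yellow next | data) = (0)(0.3311) + (1/4)(0.11706) + (1)(0.55184) = 0.5811.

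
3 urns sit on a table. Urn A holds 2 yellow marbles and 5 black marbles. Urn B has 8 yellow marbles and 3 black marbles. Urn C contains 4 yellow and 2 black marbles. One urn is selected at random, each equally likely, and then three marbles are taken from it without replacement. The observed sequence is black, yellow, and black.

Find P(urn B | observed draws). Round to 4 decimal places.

0.1586

The likelihood of the observed sequence under each hypothesis: P(data | urn A) = (5/7)(2/6)(4/5) = 0.19048; P(data | urn B) = (3/11)(8/10)(2/9) = 0.048485; P(data | urn C) = (2/6)(4/5)(1/4) = 0.066667.
Weighting by the prior gives 1/3 · 0.19048 = 0.063492, 1/3 · 0.048485 = 0.016162, 1/3 · 0.066667 = 0.022222; with total 0.10188.
Therefore the posterior P(urn B | data) = (0.016162) / (0.10188) = 0.15864.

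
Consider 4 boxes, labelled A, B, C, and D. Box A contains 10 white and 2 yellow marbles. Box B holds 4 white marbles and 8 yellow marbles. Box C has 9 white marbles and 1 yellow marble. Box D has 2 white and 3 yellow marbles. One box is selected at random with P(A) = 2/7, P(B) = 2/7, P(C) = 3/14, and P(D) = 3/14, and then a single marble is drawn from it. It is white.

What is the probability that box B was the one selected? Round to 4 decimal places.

The likelihood of this draw under each hypothesis: P(data | box A) = (10/12) = 5/6; P(data | box B) = (4/12) = 1/3; P(data | box C) = (9/10) = 9/10; P(data | box D) = (2/5) = 2/5.
Weighting by the prior gives 2/7 · 5/6 = 5/21, 2/7 · 1/3 = 2/21, 3/14 · 9/10 = 27/140, 3/14 · 2/5 = 3/35; summing to 257/420.
By Bayes' rule, P(box B | data) = (2/21) / (257/420) = 40/257.

0.1556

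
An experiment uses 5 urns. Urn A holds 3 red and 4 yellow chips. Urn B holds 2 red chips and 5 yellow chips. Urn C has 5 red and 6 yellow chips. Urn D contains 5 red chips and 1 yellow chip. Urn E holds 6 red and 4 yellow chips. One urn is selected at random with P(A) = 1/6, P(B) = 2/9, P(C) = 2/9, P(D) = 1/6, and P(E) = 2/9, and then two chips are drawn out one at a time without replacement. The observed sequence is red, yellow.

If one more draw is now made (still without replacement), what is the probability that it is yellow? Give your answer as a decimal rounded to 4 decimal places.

0.5109

The likelihood of the observed sequence under each hypothesis: P(data | urn A) = (3/7)(4/6) = 0.28571; P(data | urn B) = (2/7)(5/6) = 0.2381; P(data | urn C) = (5/11)(6/10) = 0.27273; P(data | urn D) = (5/6)(1/5) = 0.16667; P(data | urn E) = (6/10)(4/9) = 0.26667.
Weighting by the prior gives 1/6 · 0.28571 = 0.047619, 2/9 · 0.2381 = 0.05291, 2/9 · 0.27273 = 0.060606, 1/6 · 0.16667 = 0.027778, 2/9 · 0.26667 = 0.059259; these sum to 0.24817.
Normalising, the posterior is P(urn A | data) = 0.19188, P(urn B | data) = 0.2132, P(urn C | data) = 0.24421, P(urn D | data) = 0.11193, P(urn E | data) = 0.23878.
The predictive probability is P(yellow next | data) = (3/5)(0.19188) + (4/5)(0.2132) + (5/9)(0.24421) + (0)(0.11193) + (3/8)(0.23878) = 0.5109.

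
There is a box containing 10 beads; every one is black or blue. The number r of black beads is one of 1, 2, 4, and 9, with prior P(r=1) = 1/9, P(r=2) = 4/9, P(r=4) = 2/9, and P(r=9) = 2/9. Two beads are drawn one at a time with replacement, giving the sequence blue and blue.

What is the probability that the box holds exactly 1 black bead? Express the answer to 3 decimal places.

Under each hypothesis, the probability of the observed sequence is: P(data | r = 1) = (9/10)(9/10) = 81/100; P(data | r = 2) = (8/10)(8/10) = 16/25; P(data | r = 4) = (6/10)(6/10) = 9/25; P(data | r = 9) = (1/10)(1/10) = 1/100.
The prior-weighted likelihoods are 1/9 · 81/100 = 9/100, 4/9 · 16/25 = 64/225, 2/9 · 9/25 = 2/25, 2/9 · 1/100 = 1/450; these sum to 137/300.
Hence P(r = 1 | data) = (9/100) / (137/300) = 27/137.

0.197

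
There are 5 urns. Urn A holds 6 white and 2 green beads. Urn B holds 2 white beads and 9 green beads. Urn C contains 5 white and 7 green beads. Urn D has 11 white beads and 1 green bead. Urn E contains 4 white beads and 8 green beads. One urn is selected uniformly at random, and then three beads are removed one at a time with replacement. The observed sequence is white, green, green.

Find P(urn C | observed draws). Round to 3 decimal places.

0.305

For each hypothesis, P(data | H) works out to: P(data | urn A) = (6/8)(2/8)(2/8) = 0.046875; P(data | urn B) = (2/11)(9/11)(9/11) = 0.12171; P(data | urn C) = (5/12)(7/12)(7/12) = 0.14178; P(data | urn D) = (11/12)(1/12)(1/12) = 0.0063657; P(data | urn E) = (4/12)(8/12)(8/12) = 0.14815.
Multiplying each by its prior: 1/5 · 0.046875 = 0.009375, 1/5 · 0.12171 = 0.024343, 1/5 · 0.14178 = 0.028356, 1/5 · 0.0063657 = 0.0012731, 1/5 · 0.14815 = 0.02963; with total 0.092977.
Hence P(urn C | data) = (0.028356) / (0.092977) = 0.30498.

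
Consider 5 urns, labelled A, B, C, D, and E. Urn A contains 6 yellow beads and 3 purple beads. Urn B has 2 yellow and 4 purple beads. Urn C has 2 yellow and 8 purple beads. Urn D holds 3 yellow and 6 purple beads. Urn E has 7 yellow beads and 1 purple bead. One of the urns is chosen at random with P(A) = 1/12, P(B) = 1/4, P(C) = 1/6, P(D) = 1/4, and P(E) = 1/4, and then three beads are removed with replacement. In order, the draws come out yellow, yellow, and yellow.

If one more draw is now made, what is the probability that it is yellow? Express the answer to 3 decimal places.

0.799

For each hypothesis, P(data | H) works out to: P(data | urn A) = (6/9)(6/9)(6/9) = 0.2963; P(data | urn B) = (2/6)(2/6)(2/6) = 0.037037; P(data | urn C) = (2/10)(2/10)(2/10) = 0.008; P(data | urn D) = (3/9)(3/9)(3/9) = 0.037037; P(data | urn E) = (7/8)(7/8)(7/8) = 0.66992.
The prior-weighted likelihoods are 1/12 · 0.2963 = 0.024691, 1/4 · 0.037037 = 0.0092593, 1/6 · 0.008 = 0.0013333, 1/4 · 0.037037 = 0.0092593, 1/4 · 0.66992 = 0.16748; with total 0.21202.
The posterior is then P(urn A | data) = 0.11646, P(urn B | data) = 0.043671, P(urn C | data) = 0.0062886, P(urn D | data) = 0.043671, P(urn E | data) = 0.78991.
The predictive probability is P(yellow next | data) = (2/3)(0.11646) + (1/3)(0.043671) + (1/5)(0.0062886) + (1/3)(0.043671) + (7/8)(0.78991) = 0.79918.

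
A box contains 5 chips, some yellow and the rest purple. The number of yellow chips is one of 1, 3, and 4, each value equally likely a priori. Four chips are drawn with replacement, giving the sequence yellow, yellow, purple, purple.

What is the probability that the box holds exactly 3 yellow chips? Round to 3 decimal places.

Under each hypothesis, the probability of the observed sequence is: P(data | r = 1) = (1/5)(1/5)(4/5)(4/5) = 0.0256; P(data | r = 3) = (3/5)(3/5)(2/5)(2/5) = 0.0576; P(data | r = 4) = (4/5)(4/5)(1/5)(1/5) = 0.0256.
Multiplying each by its prior: 1/3 · 0.0256 = 0.0085333, 1/3 · 0.0576 = 0.0192, 1/3 · 0.0256 = 0.0085333; summing to 0.036267.
By Bayes' rule, P(r = 3 | data) = (0.0192) / (0.036267) = 0.52941.

0.529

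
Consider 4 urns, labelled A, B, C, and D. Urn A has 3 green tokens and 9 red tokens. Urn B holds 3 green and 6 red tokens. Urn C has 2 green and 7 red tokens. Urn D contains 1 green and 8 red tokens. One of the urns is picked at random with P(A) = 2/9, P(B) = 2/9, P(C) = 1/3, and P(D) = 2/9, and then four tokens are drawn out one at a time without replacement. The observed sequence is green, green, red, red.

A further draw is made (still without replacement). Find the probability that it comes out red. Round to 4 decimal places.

For each hypothesis, P(data | H) works out to: P(data | urn A) = (3/12)(2/11)(9/10)(8/9) = 0.036364; P(data | urn B) = (3/9)(2/8)(6/7)(5/6) = 0.059524; P(data | urn C) = (2/9)(1/8)(7/7)(6/6) = 0.027778; P(data | urn D) = (1/9)(0/8) = 0.
The prior-weighted likelihoods are 2/9 · 0.036364 = 0.0080808, 2/9 · 0.059524 = 0.013228, 1/3 · 0.027778 = 0.0092593, 2/9 · 0 = 0; summing to 0.030568.
Normalising, the posterior is P(urn A | data) = 0.26436, P(urn B | data) = 0.43273, P(urn C | data) = 0.30291, P(urn D | data) = 0.
The predictive probability is P(red next | data) = (7/8)(0.26436) + (4/5)(0.43273) + (1)(0.30291) = 0.88041.

0.8804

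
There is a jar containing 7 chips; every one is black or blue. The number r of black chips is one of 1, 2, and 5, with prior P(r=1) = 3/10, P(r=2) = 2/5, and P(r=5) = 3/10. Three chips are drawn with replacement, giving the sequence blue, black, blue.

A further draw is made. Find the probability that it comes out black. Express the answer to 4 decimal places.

0.3137

Under each hypothesis, the probability of the observed sequence is: P(data | r = 1) = (6/7)(1/7)(6/7) = 0.10496; P(data | r = 2) = (5/7)(2/7)(5/7) = 0.14577; P(data | r = 5) = (2/7)(5/7)(2/7) = 0.058309.
The prior-weighted likelihoods are 3/10 · 0.10496 = 0.031487, 2/5 · 0.14577 = 0.058309, 3/10 · 0.058309 = 0.017493; these sum to 0.10729.
The posterior is then P(r = 1 | data) = 0.29348, P(r = 2 | data) = 0.54348, P(r = 5 | data) = 0.16304.
Averaging over the posterior, P(black next | data) = (1/7)(0.29348) + (2/7)(0.54348) + (5/7)(0.16304) = 0.31366.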